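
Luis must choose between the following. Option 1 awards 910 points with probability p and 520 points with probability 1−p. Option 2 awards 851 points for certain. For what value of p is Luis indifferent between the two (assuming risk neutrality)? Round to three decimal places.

p = 0.849

p·910 + (1−p)·520 = 851
390p + 520 = 851
p = (851 − 520) / 390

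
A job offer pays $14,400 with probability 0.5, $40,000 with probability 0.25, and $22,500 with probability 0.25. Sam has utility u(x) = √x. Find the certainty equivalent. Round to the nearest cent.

E[u] = 0.5·√14400 + 0.25·√40000 + 0.25·√22500 = 0.5·120 + 0.25·200 + 0.25·150 = 147.5
CE = (147.5)² = 21756.25

$21,756.25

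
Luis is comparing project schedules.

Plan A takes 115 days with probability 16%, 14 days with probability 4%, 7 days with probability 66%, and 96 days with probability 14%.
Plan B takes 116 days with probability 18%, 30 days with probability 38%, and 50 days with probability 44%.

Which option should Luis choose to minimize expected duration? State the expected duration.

Plan A (37.02 days)

Plan A = 0.16 × 115 + 0.04 × 14 + 0.66 × 7 + 0.14 × 96 = 18.4 + 0.56 + 4.62 + 13.44 = 37.02
Plan B = 0.18 × 116 + 0.38 × 30 + 0.44 × 50 = 20.88 + 11.4 + 22 = 54.28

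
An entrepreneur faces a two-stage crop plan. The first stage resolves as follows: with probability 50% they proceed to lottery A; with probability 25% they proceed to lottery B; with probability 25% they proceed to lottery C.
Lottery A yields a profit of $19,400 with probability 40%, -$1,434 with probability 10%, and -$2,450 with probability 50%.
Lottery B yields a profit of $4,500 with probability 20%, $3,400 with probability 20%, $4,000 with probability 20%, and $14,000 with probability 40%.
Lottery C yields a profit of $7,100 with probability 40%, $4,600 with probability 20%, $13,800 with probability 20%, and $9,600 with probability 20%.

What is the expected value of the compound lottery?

EV(A) = 0.4 × 19400 + 0.1 × (-1434) + 0.5 × (-2450) = 7760 − 143.4 − 1225 = 6391.6
EV(B) = 0.2 × 4500 + 0.2 × 3400 + 0.2 × 4000 + 0.4 × 14000 = 900 + 680 + 800 + 5600 = 7980
EV(C) = 0.4 × 7100 + 0.2 × 4600 + 0.2 × 13800 + 0.2 × 9600 = 2840 + 920 + 2760 + 1920 = 8440
Overall = 0.5 × 6391.6 + 0.25 × 7980 + 0.25 × 8440 = 3195.8 + 1995 + 2110 = 7300.8

$7,300.80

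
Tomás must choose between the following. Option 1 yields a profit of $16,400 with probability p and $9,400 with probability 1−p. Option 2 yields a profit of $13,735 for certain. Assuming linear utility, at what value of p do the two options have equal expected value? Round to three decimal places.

p·16400 + (1−p)·9400 = 13735
7000p + 9400 = 13735
p = (13735 − 9400) / 7000

p = 0.619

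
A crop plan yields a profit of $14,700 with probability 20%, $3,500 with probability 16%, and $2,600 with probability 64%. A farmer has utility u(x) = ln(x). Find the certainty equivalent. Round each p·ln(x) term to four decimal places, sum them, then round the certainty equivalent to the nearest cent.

$3,855.67

E[u] = 0.2·ln(14700) + 0.16·ln(3500) + 0.64·ln(2600) = 1.9191 + 1.3057 + 5.0325 = 8.2573
CE = e^8.2573 ≈ 3855.67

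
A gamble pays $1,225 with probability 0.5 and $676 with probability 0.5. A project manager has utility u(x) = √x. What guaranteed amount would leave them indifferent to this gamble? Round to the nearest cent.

E[u] = 0.5·√1225 + 0.5·√676 = 0.5·35 + 0.5·26 = 30.5
CE = (30.5)² = 930.25

$930.25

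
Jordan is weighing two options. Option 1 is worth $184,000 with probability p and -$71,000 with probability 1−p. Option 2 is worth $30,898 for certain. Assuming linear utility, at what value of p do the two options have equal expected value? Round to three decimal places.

p·184000 + (1−p)·(-71000) = 30898
255000p − 71000 = 30898
p = (30898 + 71000) / 255000

p = 0.400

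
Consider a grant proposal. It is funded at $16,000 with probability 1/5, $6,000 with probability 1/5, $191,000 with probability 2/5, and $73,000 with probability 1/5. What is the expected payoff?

$95,400

EV = 1/5 × 16000 + 1/5 × 6000 + 2/5 × 191000 + 1/5 × 73000 = 3200 + 1200 + 76400 + 14600 = 95400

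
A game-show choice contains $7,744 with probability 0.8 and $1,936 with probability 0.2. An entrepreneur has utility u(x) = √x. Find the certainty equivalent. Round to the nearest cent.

E[u] = 0.8·√7744 + 0.2·√1936 = 0.8·88 + 0.2·44 = 79.2
CE = (79.2)² = 6272.64

$6,272.64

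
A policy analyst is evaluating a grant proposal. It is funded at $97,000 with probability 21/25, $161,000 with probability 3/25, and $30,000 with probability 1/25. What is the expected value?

$102,000

EV = 21/25 × 97000 + 3/25 × 161000 + 1/25 × 30000 = 81480 + 19320 + 1200 = 102000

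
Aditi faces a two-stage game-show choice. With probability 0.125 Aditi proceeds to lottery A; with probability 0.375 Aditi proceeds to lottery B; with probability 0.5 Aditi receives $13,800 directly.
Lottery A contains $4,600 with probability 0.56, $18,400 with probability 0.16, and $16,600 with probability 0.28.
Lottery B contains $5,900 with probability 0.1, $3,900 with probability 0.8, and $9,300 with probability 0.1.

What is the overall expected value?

EV(A) = 0.56 × 4600 + 0.16 × 18400 + 0.28 × 16600 = 2576 + 2944 + 4648 = 10168
EV(B) = 0.1 × 5900 + 0.8 × 3900 + 0.1 × 9300 = 590 + 3120 + 930 = 4640
Branch C: 13800 (certain)
Overall = 0.125 × 10168 + 0.375 × 4640 + 0.5 × 13800 = 1271 + 1740 + 6900 = 9911

$9,911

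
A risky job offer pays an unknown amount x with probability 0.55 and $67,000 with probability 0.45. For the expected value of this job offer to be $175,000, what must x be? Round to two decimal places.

x = $263,363.64

0.55·x + 0.45·67000 = 175000
0.55·x = 175000 − 30150 = 144850
x = 144850 / 0.55 = 263363.6364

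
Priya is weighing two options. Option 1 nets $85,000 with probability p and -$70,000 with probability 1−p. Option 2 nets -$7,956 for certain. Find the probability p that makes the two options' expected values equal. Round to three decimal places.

p·85000 + (1−p)·(-70000) = -7956
155000p − 70000 = -7956
p = (-7956 + 70000) / 155000

p = 0.400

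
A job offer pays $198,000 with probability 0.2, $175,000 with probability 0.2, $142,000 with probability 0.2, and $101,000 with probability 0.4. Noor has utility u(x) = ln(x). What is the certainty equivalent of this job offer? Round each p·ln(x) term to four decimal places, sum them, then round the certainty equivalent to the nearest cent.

E[u] = 0.2·ln(198000) + 0.2·ln(175000) + 0.2·ln(142000) + 0.4·ln(101000) = 2.4392 + 2.4145 + 2.3727 + 4.6092 = 11.8356
CE = e^11.8356 ≈ 138081.59

$138,081.59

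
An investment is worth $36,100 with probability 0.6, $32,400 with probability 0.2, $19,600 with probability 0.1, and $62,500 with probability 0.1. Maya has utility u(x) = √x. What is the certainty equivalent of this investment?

E[u] = 0.6·√36100 + 0.2·√32400 + 0.1·√19600 + 0.1·√62500 = 0.6·190 + 0.2·180 + 0.1·140 + 0.1·250 = 189
CE = (189)² = 35721

$35,721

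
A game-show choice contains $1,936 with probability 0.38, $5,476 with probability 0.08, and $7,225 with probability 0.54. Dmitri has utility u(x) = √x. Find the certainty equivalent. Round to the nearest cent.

$4,697.73

E[u] = 0.38·√1936 + 0.08·√5476 + 0.54·√7225 = 0.38·44 + 0.08·74 + 0.54·85 = 68.54
CE = (68.54)² = 4697.7316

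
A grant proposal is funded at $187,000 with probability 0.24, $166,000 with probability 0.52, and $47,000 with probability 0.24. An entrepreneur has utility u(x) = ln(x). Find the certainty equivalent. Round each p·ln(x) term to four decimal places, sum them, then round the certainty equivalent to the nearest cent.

$126,184.45

E[u] = 0.24·ln(187000) + 0.52·ln(166000) + 0.24·ln(47000) = 2.9133 + 6.2503 + 2.5819 = 11.7455
CE = e^11.7455 ≈ 126184.45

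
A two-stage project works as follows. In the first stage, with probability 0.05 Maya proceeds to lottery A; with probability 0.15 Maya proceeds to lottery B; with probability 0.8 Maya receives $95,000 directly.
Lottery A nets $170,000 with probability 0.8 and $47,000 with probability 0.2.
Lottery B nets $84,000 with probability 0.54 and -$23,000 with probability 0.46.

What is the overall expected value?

$88,487

EV(A) = 0.8 × 170000 + 0.2 × 47000 = 136000 + 9400 = 145400
EV(B) = 0.54 × 84000 + 0.46 × (-23000) = 45360 − 10580 = 34780
Branch C: 95000 (certain)
Overall = 0.05 × 145400 + 0.15 × 34780 + 0.8 × 95000 = 7270 + 5217 + 76000 = 88487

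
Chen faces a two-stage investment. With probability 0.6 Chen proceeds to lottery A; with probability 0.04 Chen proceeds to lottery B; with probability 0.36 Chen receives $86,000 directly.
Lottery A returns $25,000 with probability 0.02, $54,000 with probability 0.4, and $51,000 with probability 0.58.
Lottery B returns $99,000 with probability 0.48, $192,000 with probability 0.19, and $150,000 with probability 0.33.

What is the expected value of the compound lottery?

EV(A) = 0.02 × 25000 + 0.4 × 54000 + 0.58 × 51000 = 500 + 21600 + 29580 = 51680
EV(B) = 0.48 × 99000 + 0.19 × 192000 + 0.33 × 150000 = 47520 + 36480 + 49500 = 133500
Branch C: 86000 (certain)
Overall = 0.6 × 51680 + 0.04 × 133500 + 0.36 × 86000 = 31008 + 5340 + 30960 = 67308

$67,308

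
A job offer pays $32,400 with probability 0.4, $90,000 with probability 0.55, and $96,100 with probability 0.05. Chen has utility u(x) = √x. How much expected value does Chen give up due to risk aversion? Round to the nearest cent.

E[u] = 0.4·√32400 + 0.55·√90000 + 0.05·√96100 = 0.4·180 + 0.55·300 + 0.05·310 = 252.5
CE = (252.5)² = 63756.25
Risk premium = EV − CE = 67265 − 63756.25 = 3508.75

$3,508.75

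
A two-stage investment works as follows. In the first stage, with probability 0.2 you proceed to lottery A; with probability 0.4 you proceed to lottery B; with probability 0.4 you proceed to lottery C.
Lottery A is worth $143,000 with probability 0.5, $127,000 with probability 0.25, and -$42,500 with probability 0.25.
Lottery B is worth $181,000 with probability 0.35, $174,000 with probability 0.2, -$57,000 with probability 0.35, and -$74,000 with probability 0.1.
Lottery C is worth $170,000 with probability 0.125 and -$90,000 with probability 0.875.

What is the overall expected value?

$23,845

EV(A) = 0.5 × 143000 + 0.25 × 127000 + 0.25 × (-42500) = 71500 + 31750 − 10625 = 92625
EV(B) = 0.35 × 181000 + 0.2 × 174000 + 0.35 × (-57000) + 0.1 × (-74000) = 63350 + 34800 − 19950 − 7400 = 70800
EV(C) = 0.125 × 170000 + 0.875 × (-90000) = 21250 − 78750 = -57500
Overall = 0.2 × 92625 + 0.4 × 70800 + 0.4 × (-57500) = 18525 + 28320 − 23000 = 23845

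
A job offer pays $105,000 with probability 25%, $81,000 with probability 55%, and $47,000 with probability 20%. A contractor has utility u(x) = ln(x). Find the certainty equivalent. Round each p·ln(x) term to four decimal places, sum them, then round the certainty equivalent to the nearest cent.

$77,512.93

E[u] = 0.25·ln(105000) + 0.55·ln(81000) + 0.2·ln(47000) = 2.8904 + 6.2162 + 2.1516 = 11.2582
CE = e^11.2582 ≈ 77512.93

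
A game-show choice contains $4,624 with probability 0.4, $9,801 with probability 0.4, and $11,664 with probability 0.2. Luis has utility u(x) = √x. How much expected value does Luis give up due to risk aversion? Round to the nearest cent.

$288.24

E[u] = 0.4·√4624 + 0.4·√9801 + 0.2·√11664 = 0.4·68 + 0.4·99 + 0.2·108 = 88.4
CE = (88.4)² = 7814.56
Risk premium = EV − CE = 8102.8 − 7814.56 = 288.24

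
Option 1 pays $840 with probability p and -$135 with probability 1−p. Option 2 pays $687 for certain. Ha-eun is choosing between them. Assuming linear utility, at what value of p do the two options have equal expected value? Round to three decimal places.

p·840 + (1−p)·(-135) = 687
975p − 135 = 687
p = (687 + 135) / 975

p = 0.843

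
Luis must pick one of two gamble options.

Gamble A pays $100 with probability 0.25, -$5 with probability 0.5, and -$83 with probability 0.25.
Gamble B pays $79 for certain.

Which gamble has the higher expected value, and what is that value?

Gamble A = 0.25 × 100 + 0.5 × (-5) + 0.25 × (-83) = 25 − 2.5 − 20.75 = 1.75
Gamble B: 79 (certain)

Gamble B ($79)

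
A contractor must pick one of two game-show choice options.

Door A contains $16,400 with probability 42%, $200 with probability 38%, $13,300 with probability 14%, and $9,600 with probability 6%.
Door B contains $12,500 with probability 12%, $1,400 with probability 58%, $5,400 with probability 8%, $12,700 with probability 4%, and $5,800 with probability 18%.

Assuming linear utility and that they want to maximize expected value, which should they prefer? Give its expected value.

Door A = 0.42 × 16400 + 0.38 × 200 + 0.14 × 13300 + 0.06 × 9600 = 6888 + 76 + 1862 + 576 = 9402
Door B = 0.12 × 12500 + 0.58 × 1400 + 0.08 × 5400 + 0.04 × 12700 + 0.18 × 5800 = 1500 + 812 + 432 + 508 + 1044 = 4296

Door A ($9,402)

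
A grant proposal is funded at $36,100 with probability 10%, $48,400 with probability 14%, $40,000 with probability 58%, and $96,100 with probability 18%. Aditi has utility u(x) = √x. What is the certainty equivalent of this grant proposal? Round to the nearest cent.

$49,106.56

E[u] = 0.1·√36100 + 0.14·√48400 + 0.58·√40000 + 0.18·√96100 = 0.1·190 + 0.14·220 + 0.58·200 + 0.18·310 = 221.6
CE = (221.6)² = 49106.56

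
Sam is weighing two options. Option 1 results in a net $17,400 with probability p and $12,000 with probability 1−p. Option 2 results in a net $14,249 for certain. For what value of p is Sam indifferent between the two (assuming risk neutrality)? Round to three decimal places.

p = 0.416

p·17400 + (1−p)·12000 = 14249
5400p + 12000 = 14249
p = (14249 − 12000) / 5400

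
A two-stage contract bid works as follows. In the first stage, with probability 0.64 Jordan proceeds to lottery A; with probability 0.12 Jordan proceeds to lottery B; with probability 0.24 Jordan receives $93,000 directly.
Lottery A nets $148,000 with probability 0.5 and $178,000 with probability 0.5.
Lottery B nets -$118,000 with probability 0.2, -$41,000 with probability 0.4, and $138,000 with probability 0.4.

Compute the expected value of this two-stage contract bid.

EV(A) = 0.5 × 148000 + 0.5 × 178000 = 74000 + 89000 = 163000
EV(B) = 0.2 × (-118000) + 0.4 × (-41000) + 0.4 × 138000 = -23600 − 16400 + 55200 = 15200
Branch C: 93000 (certain)
Overall = 0.64 × 163000 + 0.12 × 15200 + 0.24 × 93000 = 104320 + 1824 + 22320 = 128464

$128,464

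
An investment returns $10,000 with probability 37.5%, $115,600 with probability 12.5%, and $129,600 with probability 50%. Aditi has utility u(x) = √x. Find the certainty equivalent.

E[u] = 0.375·√10000 + 0.125·√115600 + 0.5·√129600 = 0.375·100 + 0.125·340 + 0.5·360 = 260
CE = (260)² = 67600

$67,600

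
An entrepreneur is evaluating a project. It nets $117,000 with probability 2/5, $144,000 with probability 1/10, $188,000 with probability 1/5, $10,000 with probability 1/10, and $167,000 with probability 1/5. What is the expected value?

$133,200

EV = 2/5 × 117000 + 1/10 × 144000 + 1/5 × 188000 + 1/10 × 10000 + 1/5 × 167000 = 46800 + 14400 + 37600 + 1000 + 33400 = 133200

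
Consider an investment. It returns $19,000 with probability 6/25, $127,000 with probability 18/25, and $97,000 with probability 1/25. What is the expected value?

EV = 6/25 × 19000 + 18/25 × 127000 + 1/25 × 97000 = 4560 + 91440 + 3880 = 99880

$99,880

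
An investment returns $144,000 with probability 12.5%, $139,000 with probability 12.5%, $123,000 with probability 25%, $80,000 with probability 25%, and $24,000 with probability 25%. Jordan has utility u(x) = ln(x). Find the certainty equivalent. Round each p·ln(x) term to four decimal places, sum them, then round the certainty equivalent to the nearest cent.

E[u] = 0.125·ln(144000) + 0.125·ln(139000) + 0.25·ln(123000) + 0.25·ln(80000) + 0.25·ln(24000) = 1.4847 + 1.4803 + 2.9300 + 2.8224 + 2.5215 = 11.2389
CE = e^11.2389 ≈ 76031.27

$76,031.27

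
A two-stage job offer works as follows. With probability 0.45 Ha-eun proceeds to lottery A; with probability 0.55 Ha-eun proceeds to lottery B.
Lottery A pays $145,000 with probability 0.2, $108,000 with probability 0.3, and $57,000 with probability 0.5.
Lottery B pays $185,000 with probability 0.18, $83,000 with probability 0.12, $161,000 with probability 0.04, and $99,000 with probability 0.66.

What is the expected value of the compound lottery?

EV(A) = 0.2 × 145000 + 0.3 × 108000 + 0.5 × 57000 = 29000 + 32400 + 28500 = 89900
EV(B) = 0.18 × 185000 + 0.12 × 83000 + 0.04 × 161000 + 0.66 × 99000 = 33300 + 9960 + 6440 + 65340 = 115040
Overall = 0.45 × 89900 + 0.55 × 115040 = 40455 + 63272 = 103727

$103,727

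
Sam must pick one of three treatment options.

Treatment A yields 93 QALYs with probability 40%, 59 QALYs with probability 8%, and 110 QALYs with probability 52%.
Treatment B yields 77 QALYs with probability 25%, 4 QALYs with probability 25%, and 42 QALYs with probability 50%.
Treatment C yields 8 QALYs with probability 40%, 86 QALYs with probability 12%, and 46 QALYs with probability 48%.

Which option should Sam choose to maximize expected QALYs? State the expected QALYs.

Treatment A = 0.4 × 93 + 0.08 × 59 + 0.52 × 110 = 37.2 + 4.72 + 57.2 = 99.12
Treatment B = 0.25 × 77 + 0.25 × 4 + 0.5 × 42 = 19.25 + 1 + 21 = 41.25
Treatment C = 0.4 × 8 + 0.12 × 86 + 0.48 × 46 = 3.2 + 10.32 + 22.08 = 35.6

Treatment A (99.12 QALYs)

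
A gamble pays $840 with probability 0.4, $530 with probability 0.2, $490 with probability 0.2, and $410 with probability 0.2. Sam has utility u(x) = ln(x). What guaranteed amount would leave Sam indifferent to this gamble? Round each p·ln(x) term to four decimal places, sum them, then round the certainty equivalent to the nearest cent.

$595.92

E[u] = 0.4·ln(840) + 0.2·ln(530) + 0.2·ln(490) + 0.2·ln(410) = 2.6934 + 1.2546 + 1.2389 + 1.2032 = 6.3901
CE = e^6.3901 ≈ 595.92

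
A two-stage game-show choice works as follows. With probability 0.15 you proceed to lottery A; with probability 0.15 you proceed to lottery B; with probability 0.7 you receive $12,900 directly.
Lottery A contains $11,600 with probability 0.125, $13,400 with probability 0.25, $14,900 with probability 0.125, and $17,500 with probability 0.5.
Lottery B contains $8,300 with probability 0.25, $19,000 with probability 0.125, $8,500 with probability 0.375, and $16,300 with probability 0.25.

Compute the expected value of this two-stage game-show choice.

$13,098.75

EV(A) = 0.125 × 11600 + 0.25 × 13400 + 0.125 × 14900 + 0.5 × 17500 = 1450 + 3350 + 1862.5 + 8750 = 15412.5
EV(B) = 0.25 × 8300 + 0.125 × 19000 + 0.375 × 8500 + 0.25 × 16300 = 2075 + 2375 + 3187.5 + 4075 = 11712.5
Branch C: 12900 (certain)
Overall = 0.15 × 15412.5 + 0.15 × 11712.5 + 0.7 × 12900 = 2311.875 + 1756.875 + 9030 = 13098.75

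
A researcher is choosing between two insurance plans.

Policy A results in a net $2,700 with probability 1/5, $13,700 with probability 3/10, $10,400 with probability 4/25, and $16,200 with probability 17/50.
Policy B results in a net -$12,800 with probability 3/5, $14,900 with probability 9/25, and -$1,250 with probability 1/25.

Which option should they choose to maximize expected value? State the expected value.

Policy A ($11,822)

Policy A = 1/5 × 2700 + 3/10 × 13700 + 4/25 × 10400 + 17/50 × 16200 = 540 + 4110 + 1664 + 5508 = 11822
Policy B = 3/5 × (-12800) + 9/25 × 14900 + 1/25 × (-1250) = -7680 + 5364 − 50 = -2366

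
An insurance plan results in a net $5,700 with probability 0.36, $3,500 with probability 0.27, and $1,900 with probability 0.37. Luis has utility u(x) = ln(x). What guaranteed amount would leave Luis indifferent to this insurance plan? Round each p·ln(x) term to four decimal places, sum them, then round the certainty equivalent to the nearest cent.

E[u] = 0.36·ln(5700) + 0.27·ln(3500) + 0.37·ln(1900) = 3.1134 + 2.2033 + 2.7934 = 8.1101
CE = e^8.1101 ≈ 3327.91

$3,327.91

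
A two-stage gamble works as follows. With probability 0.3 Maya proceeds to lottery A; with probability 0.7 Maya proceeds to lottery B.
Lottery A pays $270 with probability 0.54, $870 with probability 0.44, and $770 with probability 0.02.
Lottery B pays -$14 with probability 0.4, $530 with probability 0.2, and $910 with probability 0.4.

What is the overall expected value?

$488.28

EV(A) = 0.54 × 270 + 0.44 × 870 + 0.02 × 770 = 145.8 + 382.8 + 15.4 = 544
EV(B) = 0.4 × (-14) + 0.2 × 530 + 0.4 × 910 = -5.6 + 106 + 364 = 464.4
Overall = 0.3 × 544 + 0.7 × 464.4 = 163.2 + 325.08 = 488.28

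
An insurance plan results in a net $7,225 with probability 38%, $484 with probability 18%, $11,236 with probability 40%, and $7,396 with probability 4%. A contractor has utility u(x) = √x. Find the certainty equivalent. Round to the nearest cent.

E[u] = 0.38·√7225 + 0.18·√484 + 0.4·√11236 + 0.04·√7396 = 0.38·85 + 0.18·22 + 0.4·106 + 0.04·86 = 82.1
CE = (82.1)² = 6740.41

$6,740.41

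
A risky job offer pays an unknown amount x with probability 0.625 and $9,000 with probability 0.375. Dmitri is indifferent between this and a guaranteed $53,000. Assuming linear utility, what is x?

x = $79,400

0.625·x + 0.375·9000 = 53000
0.625·x = 53000 − 3375 = 49625
x = 49625 / 0.625 = 79400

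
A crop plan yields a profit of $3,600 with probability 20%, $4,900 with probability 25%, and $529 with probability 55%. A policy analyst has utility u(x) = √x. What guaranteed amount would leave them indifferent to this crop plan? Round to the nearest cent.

$1,776.62

E[u] = 0.2·√3600 + 0.25·√4900 + 0.55·√529 = 0.2·60 + 0.25·70 + 0.55·23 = 42.15
CE = (42.15)² = 1776.6225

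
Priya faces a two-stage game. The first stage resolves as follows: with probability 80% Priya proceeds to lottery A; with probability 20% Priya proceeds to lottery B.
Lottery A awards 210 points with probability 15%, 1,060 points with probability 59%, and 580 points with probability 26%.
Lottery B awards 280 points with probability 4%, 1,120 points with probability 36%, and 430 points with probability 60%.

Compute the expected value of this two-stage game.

780.64 points

EV(A) = 0.15 × 210 + 0.59 × 1060 + 0.26 × 580 = 31.5 + 625.4 + 150.8 = 807.7
EV(B) = 0.04 × 280 + 0.36 × 1120 + 0.6 × 430 = 11.2 + 403.2 + 258 = 672.4
Overall = 0.8 × 807.7 + 0.2 × 672.4 = 646.16 + 134.48 = 780.64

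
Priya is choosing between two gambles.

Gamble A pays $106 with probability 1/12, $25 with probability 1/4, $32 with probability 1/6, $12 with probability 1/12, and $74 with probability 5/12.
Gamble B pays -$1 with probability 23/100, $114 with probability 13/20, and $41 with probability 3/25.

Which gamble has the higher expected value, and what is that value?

Gamble B ($78.79)

Gamble A = 1/12 × 106 + 1/4 × 25 + 1/6 × 32 + 1/12 × 12 + 5/12 × 74 = 8.8333 + 6.25 + 5.3333 + 1 + 30.8333 = 52.25
Gamble B = 23/100 × (-1) + 13/20 × 114 + 3/25 × 41 = -0.23 + 74.1 + 4.92 = 78.79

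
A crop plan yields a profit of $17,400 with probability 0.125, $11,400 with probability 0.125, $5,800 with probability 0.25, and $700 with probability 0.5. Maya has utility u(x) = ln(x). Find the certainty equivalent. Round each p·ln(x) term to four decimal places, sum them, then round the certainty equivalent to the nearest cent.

E[u] = 0.125·ln(17400) + 0.125·ln(11400) + 0.25·ln(5800) + 0.5·ln(700) = 1.2205 + 1.1677 + 2.1664 + 3.2755 = 7.8301
CE = e^7.8301 ≈ 2515.18

$2,515.18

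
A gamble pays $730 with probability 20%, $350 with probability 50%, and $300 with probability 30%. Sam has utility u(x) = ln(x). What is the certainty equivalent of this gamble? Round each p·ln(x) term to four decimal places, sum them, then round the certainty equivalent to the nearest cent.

$387.11

E[u] = 0.2·ln(730) + 0.5·ln(350) + 0.3·ln(300) = 1.3186 + 2.9290 + 1.7111 = 5.9587
CE = e^5.9587 ≈ 387.11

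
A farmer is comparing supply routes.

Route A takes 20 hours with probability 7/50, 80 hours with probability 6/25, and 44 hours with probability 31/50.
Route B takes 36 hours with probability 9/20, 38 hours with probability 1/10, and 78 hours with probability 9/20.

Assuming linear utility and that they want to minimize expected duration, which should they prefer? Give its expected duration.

Route A = 7/50 × 20 + 6/25 × 80 + 31/50 × 44 = 2.8 + 19.2 + 27.28 = 49.28
Route B = 9/20 × 36 + 1/10 × 38 + 9/20 × 78 = 16.2 + 3.8 + 35.1 = 55.1

Route A (49.28 hours)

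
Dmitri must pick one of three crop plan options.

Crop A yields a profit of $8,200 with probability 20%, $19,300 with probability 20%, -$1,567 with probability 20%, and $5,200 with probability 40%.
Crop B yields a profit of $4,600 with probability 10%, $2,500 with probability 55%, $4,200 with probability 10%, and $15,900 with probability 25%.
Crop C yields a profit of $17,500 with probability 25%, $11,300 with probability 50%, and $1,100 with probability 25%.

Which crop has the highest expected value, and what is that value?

Crop A = 0.2 × 8200 + 0.2 × 19300 + 0.2 × (-1567) + 0.4 × 5200 = 1640 + 3860 − 313.4 + 2080 = 7266.6
Crop B = 0.1 × 4600 + 0.55 × 2500 + 0.1 × 4200 + 0.25 × 15900 = 460 + 1375 + 420 + 3975 = 6230
Crop C = 0.25 × 17500 + 0.5 × 11300 + 0.25 × 1100 = 4375 + 5650 + 275 = 10300

Crop C ($10,300)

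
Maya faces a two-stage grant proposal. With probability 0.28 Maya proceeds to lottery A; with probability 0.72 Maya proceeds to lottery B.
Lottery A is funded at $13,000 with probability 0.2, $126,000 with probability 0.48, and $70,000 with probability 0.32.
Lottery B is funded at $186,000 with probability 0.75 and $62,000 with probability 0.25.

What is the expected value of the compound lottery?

EV(A) = 0.2 × 13000 + 0.48 × 126000 + 0.32 × 70000 = 2600 + 60480 + 22400 = 85480
EV(B) = 0.75 × 186000 + 0.25 × 62000 = 139500 + 15500 = 155000
Overall = 0.28 × 85480 + 0.72 × 155000 = 23934.4 + 111600 = 135534.4

$135,534.40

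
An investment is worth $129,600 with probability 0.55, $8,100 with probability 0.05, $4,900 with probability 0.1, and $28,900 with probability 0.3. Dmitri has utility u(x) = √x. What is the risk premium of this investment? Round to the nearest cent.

E[u] = 0.55·√129600 + 0.05·√8100 + 0.1·√4900 + 0.3·√28900 = 0.55·360 + 0.05·90 + 0.1·70 + 0.3·170 = 260.5
CE = (260.5)² = 67860.25
Risk premium = EV − CE = 80845 − 67860.25 = 12984.75

$12,984.75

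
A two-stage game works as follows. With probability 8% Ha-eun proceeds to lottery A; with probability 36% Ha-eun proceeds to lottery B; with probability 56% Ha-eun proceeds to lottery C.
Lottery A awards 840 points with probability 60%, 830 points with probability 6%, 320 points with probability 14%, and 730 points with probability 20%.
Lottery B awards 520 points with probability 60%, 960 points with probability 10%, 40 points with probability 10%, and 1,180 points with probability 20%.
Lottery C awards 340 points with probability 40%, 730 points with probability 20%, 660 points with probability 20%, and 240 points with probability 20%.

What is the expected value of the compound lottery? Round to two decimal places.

551.57 points

EV(A) = 0.6 × 840 + 0.06 × 830 + 0.14 × 320 + 0.2 × 730 = 504 + 49.8 + 44.8 + 146 = 744.6
EV(B) = 0.6 × 520 + 0.1 × 960 + 0.1 × 40 + 0.2 × 1180 = 312 + 96 + 4 + 236 = 648
EV(C) = 0.4 × 340 + 0.2 × 730 + 0.2 × 660 + 0.2 × 240 = 136 + 146 + 132 + 48 = 462
Overall = 0.08 × 744.6 + 0.36 × 648 + 0.56 × 462 = 59.568 + 233.28 + 258.72 = 551.568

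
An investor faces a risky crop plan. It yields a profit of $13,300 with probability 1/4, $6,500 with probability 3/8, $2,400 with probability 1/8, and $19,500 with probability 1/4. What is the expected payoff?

$10,937.50

EV = 1/4 × 13300 + 3/8 × 6500 + 1/8 × 2400 + 1/4 × 19500 = 3325 + 2437.5 + 300 + 4875 = 10937.5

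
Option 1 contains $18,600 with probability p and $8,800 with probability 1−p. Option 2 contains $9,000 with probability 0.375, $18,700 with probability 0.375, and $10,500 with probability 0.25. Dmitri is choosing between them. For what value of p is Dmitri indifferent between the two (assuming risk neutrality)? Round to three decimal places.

p = 0.430

EV(Option 2) = 0.375 × 9000 + 0.375 × 18700 + 0.25 × 10500 = 3375 + 7012.5 + 2625 = 13012.5
p·18600 + (1−p)·8800 = 13012.5
9800p + 8800 = 13012.5
p = (13012.5 − 8800) / 9800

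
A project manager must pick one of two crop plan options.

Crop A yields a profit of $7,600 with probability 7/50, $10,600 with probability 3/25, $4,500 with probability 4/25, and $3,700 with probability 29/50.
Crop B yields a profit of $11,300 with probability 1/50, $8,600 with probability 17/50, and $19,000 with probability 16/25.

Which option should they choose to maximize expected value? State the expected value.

Crop B ($15,310)

Crop A = 7/50 × 7600 + 3/25 × 10600 + 4/25 × 4500 + 29/50 × 3700 = 1064 + 1272 + 720 + 2146 = 5202
Crop B = 1/50 × 11300 + 17/50 × 8600 + 16/25 × 19000 = 226 + 2924 + 12160 = 15310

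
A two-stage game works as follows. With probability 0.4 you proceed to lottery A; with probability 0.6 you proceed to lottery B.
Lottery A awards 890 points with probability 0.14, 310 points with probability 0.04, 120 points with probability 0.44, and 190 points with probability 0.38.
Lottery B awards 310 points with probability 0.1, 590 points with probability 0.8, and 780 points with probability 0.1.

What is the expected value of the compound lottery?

EV(A) = 0.14 × 890 + 0.04 × 310 + 0.44 × 120 + 0.38 × 190 = 124.6 + 12.4 + 52.8 + 72.2 = 262
EV(B) = 0.1 × 310 + 0.8 × 590 + 0.1 × 780 = 31 + 472 + 78 = 581
Overall = 0.4 × 262 + 0.6 × 581 = 104.8 + 348.6 = 453.4

453.4 points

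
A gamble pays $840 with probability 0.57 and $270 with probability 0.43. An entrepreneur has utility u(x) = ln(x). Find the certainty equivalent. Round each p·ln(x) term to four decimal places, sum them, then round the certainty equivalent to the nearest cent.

E[u] = 0.57·ln(840) + 0.43·ln(270) = 3.8380 + 2.4073 = 6.2453
CE = e^6.2453 ≈ 515.58

$515.58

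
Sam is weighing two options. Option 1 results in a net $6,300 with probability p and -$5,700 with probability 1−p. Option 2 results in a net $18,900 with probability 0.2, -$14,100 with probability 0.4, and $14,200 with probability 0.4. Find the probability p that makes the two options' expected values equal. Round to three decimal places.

EV(Option 2) = 0.2 × 18900 + 0.4 × (-14100) + 0.4 × 14200 = 3780 − 5640 + 5680 = 3820
p·6300 + (1−p)·(-5700) = 3820
12000p − 5700 = 3820
p = (3820 + 5700) / 12000

p = 0.793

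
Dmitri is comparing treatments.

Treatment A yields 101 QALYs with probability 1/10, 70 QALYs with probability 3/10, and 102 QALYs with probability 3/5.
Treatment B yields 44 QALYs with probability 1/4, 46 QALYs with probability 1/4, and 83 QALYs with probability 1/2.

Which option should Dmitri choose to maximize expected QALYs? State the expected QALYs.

Treatment A = 1/10 × 101 + 3/10 × 70 + 3/5 × 102 = 10.1 + 21 + 61.2 = 92.3
Treatment B = 1/4 × 44 + 1/4 × 46 + 1/2 × 83 = 11 + 11.5 + 41.5 = 64

Treatment A (92.3 QALYs)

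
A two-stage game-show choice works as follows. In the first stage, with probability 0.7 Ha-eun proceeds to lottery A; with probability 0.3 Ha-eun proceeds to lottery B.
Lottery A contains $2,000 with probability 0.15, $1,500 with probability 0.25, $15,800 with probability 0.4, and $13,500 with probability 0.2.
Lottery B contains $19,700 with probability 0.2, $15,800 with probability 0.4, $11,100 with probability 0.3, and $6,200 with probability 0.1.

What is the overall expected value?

EV(A) = 0.15 × 2000 + 0.25 × 1500 + 0.4 × 15800 + 0.2 × 13500 = 300 + 375 + 6320 + 2700 = 9695
EV(B) = 0.2 × 19700 + 0.4 × 15800 + 0.3 × 11100 + 0.1 × 6200 = 3940 + 6320 + 3330 + 620 = 14210
Overall = 0.7 × 9695 + 0.3 × 14210 = 6786.5 + 4263 = 11049.5

$11,049.50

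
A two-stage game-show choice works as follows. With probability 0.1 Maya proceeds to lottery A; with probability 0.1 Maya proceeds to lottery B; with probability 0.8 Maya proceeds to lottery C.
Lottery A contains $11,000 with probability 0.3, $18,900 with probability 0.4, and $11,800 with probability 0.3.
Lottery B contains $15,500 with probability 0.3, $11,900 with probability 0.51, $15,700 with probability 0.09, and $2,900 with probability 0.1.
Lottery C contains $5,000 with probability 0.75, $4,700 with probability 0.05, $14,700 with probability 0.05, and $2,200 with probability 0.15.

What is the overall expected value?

EV(A) = 0.3 × 11000 + 0.4 × 18900 + 0.3 × 11800 = 3300 + 7560 + 3540 = 14400
EV(B) = 0.3 × 15500 + 0.51 × 11900 + 0.09 × 15700 + 0.1 × 2900 = 4650 + 6069 + 1413 + 290 = 12422
EV(C) = 0.75 × 5000 + 0.05 × 4700 + 0.05 × 14700 + 0.15 × 2200 = 3750 + 235 + 735 + 330 = 5050
Overall = 0.1 × 14400 + 0.1 × 12422 + 0.8 × 5050 = 1440 + 1242.2 + 4040 = 6722.2

$6,722.20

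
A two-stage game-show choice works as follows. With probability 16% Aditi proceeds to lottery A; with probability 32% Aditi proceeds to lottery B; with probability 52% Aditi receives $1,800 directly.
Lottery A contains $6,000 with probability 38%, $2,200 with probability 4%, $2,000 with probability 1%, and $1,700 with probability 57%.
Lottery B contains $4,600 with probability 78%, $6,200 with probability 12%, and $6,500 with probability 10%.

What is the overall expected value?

EV(A) = 0.38 × 6000 + 0.04 × 2200 + 0.01 × 2000 + 0.57 × 1700 = 2280 + 88 + 20 + 969 = 3357
EV(B) = 0.78 × 4600 + 0.12 × 6200 + 0.1 × 6500 = 3588 + 744 + 650 = 4982
Branch C: 1800 (certain)
Overall = 0.16 × 3357 + 0.32 × 4982 + 0.52 × 1800 = 537.12 + 1594.24 + 936 = 3067.36

$3,067.36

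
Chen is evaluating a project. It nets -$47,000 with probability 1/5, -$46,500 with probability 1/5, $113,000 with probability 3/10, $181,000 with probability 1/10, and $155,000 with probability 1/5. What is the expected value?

EV = 1/5 × (-47000) + 1/5 × (-46500) + 3/10 × 113000 + 1/10 × 181000 + 1/5 × 155000 = -9400 − 9300 + 33900 + 18100 + 31000 = 64300

$64,300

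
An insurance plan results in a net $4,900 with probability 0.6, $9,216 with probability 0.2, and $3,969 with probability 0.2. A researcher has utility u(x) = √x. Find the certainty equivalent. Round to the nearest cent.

E[u] = 0.6·√4900 + 0.2·√9216 + 0.2·√3969 = 0.6·70 + 0.2·96 + 0.2·63 = 73.8
CE = (73.8)² = 5446.44

$5,446.44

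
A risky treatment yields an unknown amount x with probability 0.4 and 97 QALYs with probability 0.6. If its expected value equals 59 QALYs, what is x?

x = 2 QALYs

0.4·x + 0.6·97 = 59
0.4·x = 59 − 58.2 = 0.8
x = 0.8 / 0.4 = 2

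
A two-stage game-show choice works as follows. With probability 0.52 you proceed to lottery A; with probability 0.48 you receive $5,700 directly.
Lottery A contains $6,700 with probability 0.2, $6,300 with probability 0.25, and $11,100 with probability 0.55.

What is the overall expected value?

EV(A) = 0.2 × 6700 + 0.25 × 6300 + 0.55 × 11100 = 1340 + 1575 + 6105 = 9020
Branch B: 5700 (certain)
Overall = 0.52 × 9020 + 0.48 × 5700 = 4690.4 + 2736 = 7426.4

$7,426.40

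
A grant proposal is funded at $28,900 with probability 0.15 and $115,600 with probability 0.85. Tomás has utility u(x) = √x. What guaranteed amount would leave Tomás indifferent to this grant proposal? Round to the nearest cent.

$98,910.25

E[u] = 0.15·√28900 + 0.85·√115600 = 0.15·170 + 0.85·340 = 314.5
CE = (314.5)² = 98910.25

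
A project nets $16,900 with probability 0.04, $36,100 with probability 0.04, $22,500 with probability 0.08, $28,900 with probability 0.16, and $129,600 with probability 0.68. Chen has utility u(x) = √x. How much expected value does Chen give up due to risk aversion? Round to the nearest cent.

$8,581.76

E[u] = 0.04·√16900 + 0.04·√36100 + 0.08·√22500 + 0.16·√28900 + 0.68·√129600 = 0.04·130 + 0.04·190 + 0.08·150 + 0.16·170 + 0.68·360 = 296.8
CE = (296.8)² = 88090.24
Risk premium = EV − CE = 96672 − 88090.24 = 8581.76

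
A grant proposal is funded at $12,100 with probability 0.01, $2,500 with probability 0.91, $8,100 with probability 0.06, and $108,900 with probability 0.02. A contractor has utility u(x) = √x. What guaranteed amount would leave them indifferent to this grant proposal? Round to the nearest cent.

$3,433.96

E[u] = 0.01·√12100 + 0.91·√2500 + 0.06·√8100 + 0.02·√108900 = 0.01·110 + 0.91·50 + 0.06·90 + 0.02·330 = 58.6
CE = (58.6)² = 3433.96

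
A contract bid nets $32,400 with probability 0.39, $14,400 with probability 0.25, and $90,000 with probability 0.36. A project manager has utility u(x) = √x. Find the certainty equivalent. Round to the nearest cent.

$43,347.24

E[u] = 0.39·√32400 + 0.25·√14400 + 0.36·√90000 = 0.39·180 + 0.25·120 + 0.36·300 = 208.2
CE = (208.2)² = 43347.24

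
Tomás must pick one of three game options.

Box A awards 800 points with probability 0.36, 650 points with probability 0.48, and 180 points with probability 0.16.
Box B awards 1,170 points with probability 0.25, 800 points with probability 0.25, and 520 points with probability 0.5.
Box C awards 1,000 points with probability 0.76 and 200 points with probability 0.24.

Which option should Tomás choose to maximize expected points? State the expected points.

Box C (808 points)

Box A = 0.36 × 800 + 0.48 × 650 + 0.16 × 180 = 288 + 312 + 28.8 = 628.8
Box B = 0.25 × 1170 + 0.25 × 800 + 0.5 × 520 = 292.5 + 200 + 260 = 752.5
Box C = 0.76 × 1000 + 0.24 × 200 = 760 + 48 = 808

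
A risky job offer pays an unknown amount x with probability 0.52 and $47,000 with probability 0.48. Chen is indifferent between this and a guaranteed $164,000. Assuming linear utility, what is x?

0.52·x + 0.48·47000 = 164000
0.52·x = 164000 − 22560 = 141440
x = 141440 / 0.52 = 272000

x = $272,000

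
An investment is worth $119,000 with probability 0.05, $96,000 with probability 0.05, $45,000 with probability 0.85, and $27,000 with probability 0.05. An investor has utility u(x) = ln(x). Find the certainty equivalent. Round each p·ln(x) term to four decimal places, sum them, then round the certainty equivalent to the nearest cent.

E[u] = 0.05·ln(119000) + 0.05·ln(96000) + 0.85·ln(45000) + 0.05·ln(27000) = 0.5843 + 0.5736 + 9.1073 + 0.5102 = 10.7754
CE = e^10.7754 ≈ 47829.60

$47,829.60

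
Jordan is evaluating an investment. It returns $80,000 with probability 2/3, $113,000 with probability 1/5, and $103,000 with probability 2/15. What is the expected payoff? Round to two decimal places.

$89,666.67

EV = 2/3 × 80000 + 1/5 × 113000 + 2/15 × 103000 = 53333.3333 + 22600 + 13733.3333 = 89666.6667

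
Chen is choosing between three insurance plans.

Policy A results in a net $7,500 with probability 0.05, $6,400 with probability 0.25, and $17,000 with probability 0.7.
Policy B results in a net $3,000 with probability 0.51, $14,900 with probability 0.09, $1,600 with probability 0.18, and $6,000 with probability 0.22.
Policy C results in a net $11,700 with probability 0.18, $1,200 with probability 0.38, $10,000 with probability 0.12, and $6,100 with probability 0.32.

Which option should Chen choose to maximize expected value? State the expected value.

Policy A = 0.05 × 7500 + 0.25 × 6400 + 0.7 × 17000 = 375 + 1600 + 11900 = 13875
Policy B = 0.51 × 3000 + 0.09 × 14900 + 0.18 × 1600 + 0.22 × 6000 = 1530 + 1341 + 288 + 1320 = 4479
Policy C = 0.18 × 11700 + 0.38 × 1200 + 0.12 × 10000 + 0.32 × 6100 = 2106 + 456 + 1200 + 1952 = 5714

Policy A ($13,875)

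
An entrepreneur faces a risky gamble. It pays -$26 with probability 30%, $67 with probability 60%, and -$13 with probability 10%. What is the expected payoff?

$31.10

EV = 0.3 × (-26) + 0.6 × 67 + 0.1 × (-13) = -7.8 + 40.2 − 1.3 = 31.1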